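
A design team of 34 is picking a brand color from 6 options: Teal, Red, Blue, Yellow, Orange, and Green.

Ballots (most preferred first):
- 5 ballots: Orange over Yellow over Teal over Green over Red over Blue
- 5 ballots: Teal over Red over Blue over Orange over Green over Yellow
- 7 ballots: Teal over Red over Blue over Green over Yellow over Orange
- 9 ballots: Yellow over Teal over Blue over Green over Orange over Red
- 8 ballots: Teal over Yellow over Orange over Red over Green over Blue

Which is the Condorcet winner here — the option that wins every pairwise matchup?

Teal

Teal vs Red: 34–0
Teal vs Blue: 34–0
Teal vs Yellow: 20–14
Teal vs Orange: 29–5
Teal vs Green: 34–0
Teal beats every other option.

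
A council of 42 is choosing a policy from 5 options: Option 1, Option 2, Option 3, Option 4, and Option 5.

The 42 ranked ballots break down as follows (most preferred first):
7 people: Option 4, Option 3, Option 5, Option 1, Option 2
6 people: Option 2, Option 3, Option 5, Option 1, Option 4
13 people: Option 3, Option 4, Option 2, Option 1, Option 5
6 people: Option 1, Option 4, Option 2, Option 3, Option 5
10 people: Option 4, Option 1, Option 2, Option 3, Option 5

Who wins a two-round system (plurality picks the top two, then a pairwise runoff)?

Round 1 first-place votes: Option 1 6, Option 2 6, Option 3 13, Option 4 17, Option 5 0. Option 4 and Option 3 advance.
Runoff: Option 4 is ranked above Option 3 on 23 ballots, Option 3 above Option 4 on 19.

Option 4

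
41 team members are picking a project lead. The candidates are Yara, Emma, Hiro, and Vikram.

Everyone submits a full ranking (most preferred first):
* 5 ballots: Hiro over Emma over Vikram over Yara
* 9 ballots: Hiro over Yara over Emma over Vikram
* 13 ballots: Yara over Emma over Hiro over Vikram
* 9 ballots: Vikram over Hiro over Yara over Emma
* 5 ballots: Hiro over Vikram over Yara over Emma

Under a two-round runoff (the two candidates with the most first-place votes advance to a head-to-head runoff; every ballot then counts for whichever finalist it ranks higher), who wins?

Round 1 first-place votes: Yara 13, Emma 0, Hiro 19, Vikram 9. Hiro and Yara advance.
Runoff: Hiro is ranked above Yara on 28 ballots, Yara above Hiro on 13.

Hiro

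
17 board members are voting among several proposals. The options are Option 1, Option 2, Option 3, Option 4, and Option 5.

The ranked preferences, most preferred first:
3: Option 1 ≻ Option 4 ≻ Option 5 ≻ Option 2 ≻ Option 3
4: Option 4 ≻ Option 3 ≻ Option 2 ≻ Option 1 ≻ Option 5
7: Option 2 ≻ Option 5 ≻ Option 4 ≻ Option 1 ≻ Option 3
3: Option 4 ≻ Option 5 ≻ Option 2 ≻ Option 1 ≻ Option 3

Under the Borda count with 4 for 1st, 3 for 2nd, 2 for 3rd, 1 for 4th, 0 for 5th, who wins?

Option 4

Option 1: 3×4 + 4×1 + 7×1 + 3×1 = 26
Option 2: 3×1 + 4×2 + 7×4 + 3×2 = 45
Option 3: 3×0 + 4×3 + 7×0 + 3×0 = 12
Option 4: 3×3 + 4×4 + 7×2 + 3×4 = 51
Option 5: 3×2 + 4×0 + 7×3 + 3×3 = 36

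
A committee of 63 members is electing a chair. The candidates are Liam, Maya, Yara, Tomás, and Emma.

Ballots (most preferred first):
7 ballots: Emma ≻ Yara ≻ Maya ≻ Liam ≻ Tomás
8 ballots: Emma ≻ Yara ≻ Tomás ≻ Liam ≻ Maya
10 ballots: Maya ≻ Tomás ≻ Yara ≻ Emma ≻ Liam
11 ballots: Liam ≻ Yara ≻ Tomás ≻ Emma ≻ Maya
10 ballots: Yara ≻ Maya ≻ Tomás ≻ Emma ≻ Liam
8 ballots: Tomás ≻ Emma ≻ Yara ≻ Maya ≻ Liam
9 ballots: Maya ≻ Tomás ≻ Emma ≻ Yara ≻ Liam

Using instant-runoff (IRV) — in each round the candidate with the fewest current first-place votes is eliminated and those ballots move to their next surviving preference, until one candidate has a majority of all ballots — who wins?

Emma

Round 1: Liam 11, Maya 19, Yara 10, Tomás 8, Emma 15. Tomás eliminated.
Round 2: Liam 11, Maya 19, Yara 10, Emma 23. Yara eliminated.
Round 3: Liam 11, Maya 29, Emma 23. Liam eliminated.
Round 4: Maya 29, Emma 34. Emma has a majority (≥32).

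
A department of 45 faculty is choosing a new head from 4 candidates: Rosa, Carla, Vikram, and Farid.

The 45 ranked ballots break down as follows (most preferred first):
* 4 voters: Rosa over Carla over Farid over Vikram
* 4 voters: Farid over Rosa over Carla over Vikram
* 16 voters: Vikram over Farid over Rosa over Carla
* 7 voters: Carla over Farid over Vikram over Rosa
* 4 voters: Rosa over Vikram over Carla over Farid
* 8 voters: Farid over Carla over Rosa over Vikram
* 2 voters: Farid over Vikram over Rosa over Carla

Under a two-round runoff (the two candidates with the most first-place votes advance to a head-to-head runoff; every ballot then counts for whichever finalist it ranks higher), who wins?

Round 1 first-place votes: Rosa 8, Carla 7, Vikram 16, Farid 14. Vikram and Farid advance.
Runoff: Vikram is ranked above Farid on 20 ballots, Farid above Vikram on 25.

Farid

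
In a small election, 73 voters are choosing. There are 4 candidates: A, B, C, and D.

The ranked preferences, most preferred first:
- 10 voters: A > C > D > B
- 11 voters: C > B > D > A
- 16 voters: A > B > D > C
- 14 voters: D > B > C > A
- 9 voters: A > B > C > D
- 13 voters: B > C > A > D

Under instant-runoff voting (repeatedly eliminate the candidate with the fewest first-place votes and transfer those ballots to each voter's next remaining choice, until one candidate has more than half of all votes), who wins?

Round 1: A 35, B 13, C 11, D 14. C eliminated.
Round 2: A 35, B 24, D 14. D eliminated.
Round 3: A 35, B 38. B has a majority (≥37).

B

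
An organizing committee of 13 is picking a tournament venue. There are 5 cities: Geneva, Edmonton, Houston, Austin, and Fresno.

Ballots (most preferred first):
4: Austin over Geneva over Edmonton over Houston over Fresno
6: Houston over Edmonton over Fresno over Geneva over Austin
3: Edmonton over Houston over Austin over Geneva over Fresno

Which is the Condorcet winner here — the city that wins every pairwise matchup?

Edmonton vs Geneva: 9–4
Edmonton vs Houston: 7–6
Edmonton vs Austin: 9–4
Edmonton vs Fresno: 13–0
Edmonton beats every other city.

Edmonton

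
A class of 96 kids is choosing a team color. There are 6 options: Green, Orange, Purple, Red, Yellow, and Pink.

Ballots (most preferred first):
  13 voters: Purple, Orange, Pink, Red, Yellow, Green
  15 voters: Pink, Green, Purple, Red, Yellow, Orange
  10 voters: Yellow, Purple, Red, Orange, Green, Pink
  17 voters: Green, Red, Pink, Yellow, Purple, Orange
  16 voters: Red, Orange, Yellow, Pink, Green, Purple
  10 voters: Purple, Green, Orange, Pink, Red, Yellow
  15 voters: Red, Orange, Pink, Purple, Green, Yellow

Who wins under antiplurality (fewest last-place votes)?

Last-place votes: Green 13, Orange 32, Purple 16, Red 0, Yellow 25, Pink 10.

Red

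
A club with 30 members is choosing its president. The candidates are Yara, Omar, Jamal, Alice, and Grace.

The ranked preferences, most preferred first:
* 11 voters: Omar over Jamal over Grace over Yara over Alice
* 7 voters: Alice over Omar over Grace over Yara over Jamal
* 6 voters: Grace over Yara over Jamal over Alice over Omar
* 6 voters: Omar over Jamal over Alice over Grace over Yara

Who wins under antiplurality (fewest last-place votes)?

Grace

Last-place votes: Yara 6, Omar 6, Jamal 7, Alice 11, Grace 0.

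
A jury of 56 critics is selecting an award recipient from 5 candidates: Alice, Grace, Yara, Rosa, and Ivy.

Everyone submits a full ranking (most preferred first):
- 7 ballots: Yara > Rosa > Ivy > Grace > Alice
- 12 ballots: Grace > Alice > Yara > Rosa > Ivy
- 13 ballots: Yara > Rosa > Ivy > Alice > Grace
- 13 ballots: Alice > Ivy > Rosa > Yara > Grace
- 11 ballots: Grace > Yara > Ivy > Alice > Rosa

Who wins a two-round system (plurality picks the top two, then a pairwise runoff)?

Yara

Round 1 first-place votes: Alice 13, Grace 23, Yara 20, Rosa 0, Ivy 0. Grace and Yara advance.
Runoff: Grace is ranked above Yara on 23 ballots, Yara above Grace on 33.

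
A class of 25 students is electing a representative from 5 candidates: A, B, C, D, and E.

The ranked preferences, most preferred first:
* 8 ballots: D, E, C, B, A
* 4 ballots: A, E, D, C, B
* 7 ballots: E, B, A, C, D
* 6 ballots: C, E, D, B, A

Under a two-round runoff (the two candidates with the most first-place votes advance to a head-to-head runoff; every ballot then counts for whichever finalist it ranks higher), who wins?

E

Round 1 first-place votes: A 4, B 0, C 6, D 8, E 7. D and E advance.
Runoff: D is ranked above E on 8 ballots, E above D on 17.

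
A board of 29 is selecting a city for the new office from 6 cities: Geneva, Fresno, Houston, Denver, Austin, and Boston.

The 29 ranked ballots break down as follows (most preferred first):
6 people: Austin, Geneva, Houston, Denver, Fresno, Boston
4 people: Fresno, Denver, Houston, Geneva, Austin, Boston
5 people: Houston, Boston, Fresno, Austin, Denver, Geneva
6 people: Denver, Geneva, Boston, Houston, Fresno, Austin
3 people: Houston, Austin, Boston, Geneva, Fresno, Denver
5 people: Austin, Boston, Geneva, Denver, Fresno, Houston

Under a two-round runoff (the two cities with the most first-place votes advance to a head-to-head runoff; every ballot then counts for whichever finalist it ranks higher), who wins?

Houston

Round 1 first-place votes: Geneva 0, Fresno 4, Houston 8, Denver 6, Austin 11, Boston 0. Austin and Houston advance.
Runoff: Austin is ranked above Houston on 11 ballots, Houston above Austin on 18.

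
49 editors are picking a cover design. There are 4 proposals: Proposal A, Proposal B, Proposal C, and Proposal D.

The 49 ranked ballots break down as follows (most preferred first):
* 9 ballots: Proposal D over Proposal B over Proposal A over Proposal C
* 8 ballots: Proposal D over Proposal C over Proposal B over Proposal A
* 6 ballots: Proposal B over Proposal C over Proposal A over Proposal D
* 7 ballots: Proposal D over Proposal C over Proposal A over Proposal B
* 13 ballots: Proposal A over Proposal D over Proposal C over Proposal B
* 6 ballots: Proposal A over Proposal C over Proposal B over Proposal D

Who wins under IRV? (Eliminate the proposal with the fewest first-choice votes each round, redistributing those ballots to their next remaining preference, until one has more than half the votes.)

Proposal A

Round 1: Proposal A 19, Proposal B 6, Proposal C 0, Proposal D 24. Proposal C eliminated.
Round 2: Proposal A 19, Proposal B 6, Proposal D 24. Proposal B eliminated.
Round 3: Proposal A 25, Proposal D 24. Proposal A has a majority (≥25).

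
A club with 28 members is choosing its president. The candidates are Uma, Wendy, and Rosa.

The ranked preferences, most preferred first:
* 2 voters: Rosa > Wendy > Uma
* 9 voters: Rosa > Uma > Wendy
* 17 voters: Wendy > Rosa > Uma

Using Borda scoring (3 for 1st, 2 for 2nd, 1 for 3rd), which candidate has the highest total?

Uma: 2×1 + 9×2 + 17×1 = 37
Wendy: 2×2 + 9×1 + 17×3 = 64
Rosa: 2×3 + 9×3 + 17×2 = 67

Rosa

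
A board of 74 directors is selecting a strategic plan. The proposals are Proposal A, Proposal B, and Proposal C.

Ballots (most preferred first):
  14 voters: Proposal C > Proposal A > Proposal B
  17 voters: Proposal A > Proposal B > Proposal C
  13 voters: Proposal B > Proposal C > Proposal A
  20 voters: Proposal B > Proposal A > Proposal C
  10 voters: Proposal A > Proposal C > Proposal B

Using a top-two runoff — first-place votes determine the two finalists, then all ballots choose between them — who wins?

Proposal A

Round 1 first-place votes: Proposal A 27, Proposal B 33, Proposal C 14. Proposal B and Proposal A advance.
Runoff: Proposal B is ranked above Proposal A on 33 ballots, Proposal A above Proposal B on 41.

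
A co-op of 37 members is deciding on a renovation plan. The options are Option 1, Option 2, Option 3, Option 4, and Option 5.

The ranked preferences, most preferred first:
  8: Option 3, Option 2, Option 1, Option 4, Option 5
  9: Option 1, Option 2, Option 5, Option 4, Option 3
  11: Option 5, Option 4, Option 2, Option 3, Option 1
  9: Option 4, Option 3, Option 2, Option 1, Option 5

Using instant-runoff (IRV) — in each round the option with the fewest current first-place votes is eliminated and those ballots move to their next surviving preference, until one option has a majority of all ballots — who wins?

Round 1: Option 1 9, Option 2 0, Option 3 8, Option 4 9, Option 5 11. Option 2 eliminated.
Round 2: Option 1 9, Option 3 8, Option 4 9, Option 5 11. Option 3 eliminated.
Round 3: Option 1 17, Option 4 9, Option 5 11. Option 4 eliminated.
Round 4: Option 1 26, Option 5 11. Option 1 has a majority (≥19).

Option 1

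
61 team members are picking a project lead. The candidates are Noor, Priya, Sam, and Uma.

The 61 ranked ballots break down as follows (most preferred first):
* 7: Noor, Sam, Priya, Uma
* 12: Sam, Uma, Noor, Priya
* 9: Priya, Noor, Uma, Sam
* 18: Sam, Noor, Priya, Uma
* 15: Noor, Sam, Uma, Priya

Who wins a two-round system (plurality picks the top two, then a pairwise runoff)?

Round 1 first-place votes: Noor 22, Priya 9, Sam 30, Uma 0. Sam and Noor advance.
Runoff: Sam is ranked above Noor on 30 ballots, Noor above Sam on 31.

Noor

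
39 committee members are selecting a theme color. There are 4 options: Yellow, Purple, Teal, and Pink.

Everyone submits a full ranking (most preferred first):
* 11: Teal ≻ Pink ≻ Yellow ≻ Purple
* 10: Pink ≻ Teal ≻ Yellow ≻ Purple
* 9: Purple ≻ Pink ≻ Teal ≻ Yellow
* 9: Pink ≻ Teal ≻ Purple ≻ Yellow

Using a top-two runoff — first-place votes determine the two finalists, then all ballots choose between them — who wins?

Round 1 first-place votes: Yellow 0, Purple 9, Teal 11, Pink 19. Pink and Teal advance.
Runoff: Pink is ranked above Teal on 28 ballots, Teal above Pink on 11.

Pink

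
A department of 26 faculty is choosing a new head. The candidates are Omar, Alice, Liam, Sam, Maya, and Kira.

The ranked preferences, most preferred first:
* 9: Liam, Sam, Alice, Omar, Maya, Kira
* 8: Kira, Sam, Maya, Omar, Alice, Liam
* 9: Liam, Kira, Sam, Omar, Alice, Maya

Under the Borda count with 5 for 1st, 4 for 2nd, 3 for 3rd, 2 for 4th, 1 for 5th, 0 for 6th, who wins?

Sam

Omar: 9×2 + 8×2 + 9×2 = 52
Alice: 9×3 + 8×1 + 9×1 = 44
Liam: 9×5 + 8×0 + 9×5 = 90
Sam: 9×4 + 8×4 + 9×3 = 95
Maya: 9×1 + 8×3 + 9×0 = 33
Kira: 9×0 + 8×5 + 9×4 = 76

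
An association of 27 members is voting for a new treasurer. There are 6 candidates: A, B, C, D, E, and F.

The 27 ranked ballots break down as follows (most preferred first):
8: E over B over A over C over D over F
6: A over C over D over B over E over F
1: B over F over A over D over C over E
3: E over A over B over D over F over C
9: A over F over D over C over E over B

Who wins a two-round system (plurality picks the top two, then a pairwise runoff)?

Round 1 first-place votes: A 15, B 1, C 0, D 0, E 11, F 0. A and E advance.
Runoff: A is ranked above E on 16 ballots, E above A on 11.

A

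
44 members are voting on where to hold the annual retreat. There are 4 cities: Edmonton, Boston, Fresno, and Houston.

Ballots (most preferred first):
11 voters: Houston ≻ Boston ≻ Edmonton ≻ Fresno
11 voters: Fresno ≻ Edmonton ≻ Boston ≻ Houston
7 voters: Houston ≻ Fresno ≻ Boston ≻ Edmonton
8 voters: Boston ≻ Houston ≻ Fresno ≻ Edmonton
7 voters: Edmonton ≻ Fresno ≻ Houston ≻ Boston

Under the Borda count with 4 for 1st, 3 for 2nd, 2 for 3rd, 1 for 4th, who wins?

Edmonton: 11×2 + 11×3 + 7×1 + 8×1 + 7×4 = 98
Boston: 11×3 + 11×2 + 7×2 + 8×4 + 7×1 = 108
Fresno: 11×1 + 11×4 + 7×3 + 8×2 + 7×3 = 113
Houston: 11×4 + 11×1 + 7×4 + 8×3 + 7×2 = 121

Houston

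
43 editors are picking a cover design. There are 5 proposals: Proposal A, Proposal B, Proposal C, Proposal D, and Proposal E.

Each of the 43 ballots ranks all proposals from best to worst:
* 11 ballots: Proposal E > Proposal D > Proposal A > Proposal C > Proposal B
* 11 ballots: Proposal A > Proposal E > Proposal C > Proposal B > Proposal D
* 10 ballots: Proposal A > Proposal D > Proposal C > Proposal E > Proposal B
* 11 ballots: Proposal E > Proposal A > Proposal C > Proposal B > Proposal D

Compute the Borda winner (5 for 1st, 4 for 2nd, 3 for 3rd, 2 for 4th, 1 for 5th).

Proposal A: 11×3 + 11×5 + 10×5 + 11×4 = 182
Proposal B: 11×1 + 11×2 + 10×1 + 11×2 = 65
Proposal C: 11×2 + 11×3 + 10×3 + 11×3 = 118
Proposal D: 11×4 + 11×1 + 10×4 + 11×1 = 106
Proposal E: 11×5 + 11×4 + 10×2 + 11×5 = 174

Proposal A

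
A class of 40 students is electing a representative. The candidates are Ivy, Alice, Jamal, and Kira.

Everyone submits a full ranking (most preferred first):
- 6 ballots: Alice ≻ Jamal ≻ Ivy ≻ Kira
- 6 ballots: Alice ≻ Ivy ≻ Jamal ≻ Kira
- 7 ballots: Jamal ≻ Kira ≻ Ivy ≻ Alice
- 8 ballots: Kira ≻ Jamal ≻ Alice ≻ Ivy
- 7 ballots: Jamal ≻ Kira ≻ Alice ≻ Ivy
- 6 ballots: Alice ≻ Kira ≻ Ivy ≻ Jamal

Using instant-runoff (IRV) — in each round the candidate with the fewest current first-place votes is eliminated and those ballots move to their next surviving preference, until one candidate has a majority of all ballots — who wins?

Jamal

Round 1: Ivy 0, Alice 18, Jamal 14, Kira 8. Ivy eliminated.
Round 2: Alice 18, Jamal 14, Kira 8. Kira eliminated.
Round 3: Alice 18, Jamal 22. Jamal has a majority (≥21).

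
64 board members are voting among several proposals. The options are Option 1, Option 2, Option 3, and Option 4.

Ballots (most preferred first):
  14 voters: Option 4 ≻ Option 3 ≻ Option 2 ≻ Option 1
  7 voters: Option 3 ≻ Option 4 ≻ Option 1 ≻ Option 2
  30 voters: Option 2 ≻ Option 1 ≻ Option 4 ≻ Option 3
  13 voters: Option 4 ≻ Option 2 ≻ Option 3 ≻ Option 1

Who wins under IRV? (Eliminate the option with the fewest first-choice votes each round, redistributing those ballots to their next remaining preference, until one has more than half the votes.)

Round 1: Option 1 0, Option 2 30, Option 3 7, Option 4 27. Option 1 eliminated.
Round 2: Option 2 30, Option 3 7, Option 4 27. Option 3 eliminated.
Round 3: Option 2 30, Option 4 34. Option 4 has a majority (≥33).

Option 4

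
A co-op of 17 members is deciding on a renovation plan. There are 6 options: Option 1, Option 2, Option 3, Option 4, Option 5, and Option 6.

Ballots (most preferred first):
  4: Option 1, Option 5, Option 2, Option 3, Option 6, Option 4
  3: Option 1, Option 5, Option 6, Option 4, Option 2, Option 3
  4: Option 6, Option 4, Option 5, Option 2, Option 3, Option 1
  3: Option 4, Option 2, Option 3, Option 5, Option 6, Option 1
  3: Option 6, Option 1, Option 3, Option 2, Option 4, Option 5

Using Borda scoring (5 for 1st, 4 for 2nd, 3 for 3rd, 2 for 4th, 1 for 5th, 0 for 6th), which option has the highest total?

Option 6

Option 1: 4×5 + 3×5 + 4×0 + 3×0 + 3×4 = 47
Option 2: 4×3 + 3×1 + 4×2 + 3×4 + 3×2 = 41
Option 3: 4×2 + 3×0 + 4×1 + 3×3 + 3×3 = 30
Option 4: 4×0 + 3×2 + 4×4 + 3×5 + 3×1 = 40
Option 5: 4×4 + 3×4 + 4×3 + 3×2 + 3×0 = 46
Option 6: 4×1 + 3×3 + 4×5 + 3×1 + 3×5 = 51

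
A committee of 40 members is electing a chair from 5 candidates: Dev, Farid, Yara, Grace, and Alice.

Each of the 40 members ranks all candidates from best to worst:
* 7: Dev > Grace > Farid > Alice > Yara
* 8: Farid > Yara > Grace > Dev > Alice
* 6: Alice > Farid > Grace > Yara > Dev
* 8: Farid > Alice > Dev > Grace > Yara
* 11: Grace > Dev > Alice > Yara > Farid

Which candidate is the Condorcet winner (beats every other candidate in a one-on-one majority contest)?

Farid

Farid vs Dev: 22–18
Farid vs Yara: 29–11
Farid vs Grace: 22–18
Farid vs Alice: 23–17
Farid beats every other candidate.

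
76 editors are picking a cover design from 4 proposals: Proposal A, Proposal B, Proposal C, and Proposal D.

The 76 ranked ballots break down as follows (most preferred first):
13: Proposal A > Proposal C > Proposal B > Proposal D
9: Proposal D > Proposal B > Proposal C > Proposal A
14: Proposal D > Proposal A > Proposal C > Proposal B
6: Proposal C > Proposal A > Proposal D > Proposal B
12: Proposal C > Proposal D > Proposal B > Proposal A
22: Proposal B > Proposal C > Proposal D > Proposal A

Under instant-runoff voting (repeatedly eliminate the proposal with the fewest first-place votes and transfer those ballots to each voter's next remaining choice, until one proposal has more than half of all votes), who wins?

Proposal C

Round 1: Proposal A 13, Proposal B 22, Proposal C 18, Proposal D 23. Proposal A eliminated.
Round 2: Proposal B 22, Proposal C 31, Proposal D 23. Proposal B eliminated.
Round 3: Proposal C 53, Proposal D 23. Proposal C has a majority (≥39).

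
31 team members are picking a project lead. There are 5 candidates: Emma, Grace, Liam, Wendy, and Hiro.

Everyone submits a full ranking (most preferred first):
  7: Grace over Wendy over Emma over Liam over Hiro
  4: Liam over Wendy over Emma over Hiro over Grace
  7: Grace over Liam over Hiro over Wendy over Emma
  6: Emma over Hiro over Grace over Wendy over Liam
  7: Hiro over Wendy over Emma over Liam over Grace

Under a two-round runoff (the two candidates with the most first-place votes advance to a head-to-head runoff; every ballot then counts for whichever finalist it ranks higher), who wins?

Round 1 first-place votes: Emma 6, Grace 14, Liam 4, Wendy 0, Hiro 7. Grace and Hiro advance.
Runoff: Grace is ranked above Hiro on 14 ballots, Hiro above Grace on 17.

Hiro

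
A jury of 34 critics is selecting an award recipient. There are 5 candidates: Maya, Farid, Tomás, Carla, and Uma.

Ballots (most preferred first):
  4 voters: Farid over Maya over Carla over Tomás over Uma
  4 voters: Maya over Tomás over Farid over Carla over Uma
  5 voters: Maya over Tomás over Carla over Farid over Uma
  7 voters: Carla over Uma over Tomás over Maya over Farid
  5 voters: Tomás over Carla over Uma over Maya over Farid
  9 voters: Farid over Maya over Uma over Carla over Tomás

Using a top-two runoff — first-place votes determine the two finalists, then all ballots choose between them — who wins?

Round 1 first-place votes: Maya 9, Farid 13, Tomás 5, Carla 7, Uma 0. Farid and Maya advance.
Runoff: Farid is ranked above Maya on 13 ballots, Maya above Farid on 21.

Maya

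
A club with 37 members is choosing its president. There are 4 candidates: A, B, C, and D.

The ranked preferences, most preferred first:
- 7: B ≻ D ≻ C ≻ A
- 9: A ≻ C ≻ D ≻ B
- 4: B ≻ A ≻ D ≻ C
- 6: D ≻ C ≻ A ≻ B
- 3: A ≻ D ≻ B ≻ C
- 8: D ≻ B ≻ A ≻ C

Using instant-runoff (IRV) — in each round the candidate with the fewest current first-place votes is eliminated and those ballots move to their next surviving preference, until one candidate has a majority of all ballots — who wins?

D

Round 1: A 12, B 11, C 0, D 14. C eliminated.
Round 2: A 12, B 11, D 14. B eliminated.
Round 3: A 16, D 21. D has a majority (≥19).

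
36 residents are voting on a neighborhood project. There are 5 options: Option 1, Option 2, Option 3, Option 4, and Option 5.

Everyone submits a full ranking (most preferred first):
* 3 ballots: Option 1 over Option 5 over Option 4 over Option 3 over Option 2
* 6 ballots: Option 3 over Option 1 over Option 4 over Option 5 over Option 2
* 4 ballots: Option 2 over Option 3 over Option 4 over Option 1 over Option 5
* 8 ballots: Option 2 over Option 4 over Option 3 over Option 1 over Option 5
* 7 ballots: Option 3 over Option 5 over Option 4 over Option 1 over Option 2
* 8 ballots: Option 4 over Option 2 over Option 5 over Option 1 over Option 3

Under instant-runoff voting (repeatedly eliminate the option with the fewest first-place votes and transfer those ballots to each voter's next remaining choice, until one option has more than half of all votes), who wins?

Option 2

Round 1: Option 1 3, Option 2 12, Option 3 13, Option 4 8, Option 5 0. Option 5 eliminated.
Round 2: Option 1 3, Option 2 12, Option 3 13, Option 4 8. Option 1 eliminated.
Round 3: Option 2 12, Option 3 13, Option 4 11. Option 4 eliminated.
Round 4: Option 2 20, Option 3 16. Option 2 has a majority (≥19).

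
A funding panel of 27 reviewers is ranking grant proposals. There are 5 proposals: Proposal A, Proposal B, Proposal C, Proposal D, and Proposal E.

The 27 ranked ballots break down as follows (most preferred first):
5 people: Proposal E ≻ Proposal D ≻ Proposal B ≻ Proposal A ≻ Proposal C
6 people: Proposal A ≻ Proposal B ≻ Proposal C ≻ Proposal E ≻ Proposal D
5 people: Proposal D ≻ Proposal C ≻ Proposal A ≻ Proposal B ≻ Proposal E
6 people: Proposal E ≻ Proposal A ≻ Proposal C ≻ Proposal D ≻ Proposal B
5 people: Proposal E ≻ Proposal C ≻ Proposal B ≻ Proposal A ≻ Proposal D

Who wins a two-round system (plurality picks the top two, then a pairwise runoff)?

Round 1 first-place votes: Proposal A 6, Proposal B 0, Proposal C 0, Proposal D 5, Proposal E 16. Proposal E and Proposal A advance.
Runoff: Proposal E is ranked above Proposal A on 16 ballots, Proposal A above Proposal E on 11.

Proposal E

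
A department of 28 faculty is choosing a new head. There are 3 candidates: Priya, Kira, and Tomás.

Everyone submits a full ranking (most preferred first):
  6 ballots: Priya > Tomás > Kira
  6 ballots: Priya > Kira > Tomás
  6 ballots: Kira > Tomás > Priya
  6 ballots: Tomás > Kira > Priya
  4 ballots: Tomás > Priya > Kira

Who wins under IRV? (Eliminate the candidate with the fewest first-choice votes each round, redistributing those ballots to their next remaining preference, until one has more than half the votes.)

Round 1: Priya 12, Kira 6, Tomás 10. Kira eliminated.
Round 2: Priya 12, Tomás 16. Tomás has a majority (≥15).

Tomás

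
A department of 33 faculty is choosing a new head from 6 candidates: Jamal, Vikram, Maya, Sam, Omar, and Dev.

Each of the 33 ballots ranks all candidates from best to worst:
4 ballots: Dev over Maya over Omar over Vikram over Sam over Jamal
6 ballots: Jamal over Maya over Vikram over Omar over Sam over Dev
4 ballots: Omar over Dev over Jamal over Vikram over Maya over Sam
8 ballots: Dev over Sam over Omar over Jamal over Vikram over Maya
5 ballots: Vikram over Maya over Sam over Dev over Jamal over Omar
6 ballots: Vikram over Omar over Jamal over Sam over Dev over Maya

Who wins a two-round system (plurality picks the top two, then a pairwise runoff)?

Round 1 first-place votes: Jamal 6, Vikram 11, Maya 0, Sam 0, Omar 4, Dev 12. Dev and Vikram advance.
Runoff: Dev is ranked above Vikram on 16 ballots, Vikram above Dev on 17.

Vikram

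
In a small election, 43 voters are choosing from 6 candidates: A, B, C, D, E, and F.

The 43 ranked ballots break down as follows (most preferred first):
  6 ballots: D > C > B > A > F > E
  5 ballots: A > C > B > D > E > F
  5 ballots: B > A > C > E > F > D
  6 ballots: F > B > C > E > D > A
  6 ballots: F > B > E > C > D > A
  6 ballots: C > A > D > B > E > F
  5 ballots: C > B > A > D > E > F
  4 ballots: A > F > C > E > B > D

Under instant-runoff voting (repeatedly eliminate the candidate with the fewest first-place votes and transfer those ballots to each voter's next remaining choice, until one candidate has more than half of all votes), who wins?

C

Round 1: A 9, B 5, C 11, D 6, E 0, F 12. E eliminated.
Round 2: A 9, B 5, C 11, D 6, F 12. B eliminated.
Round 3: A 14, C 11, D 6, F 12. D eliminated.
Round 4: A 14, C 17, F 12. F eliminated.
Round 5: A 14, C 29. C has a majority (≥22).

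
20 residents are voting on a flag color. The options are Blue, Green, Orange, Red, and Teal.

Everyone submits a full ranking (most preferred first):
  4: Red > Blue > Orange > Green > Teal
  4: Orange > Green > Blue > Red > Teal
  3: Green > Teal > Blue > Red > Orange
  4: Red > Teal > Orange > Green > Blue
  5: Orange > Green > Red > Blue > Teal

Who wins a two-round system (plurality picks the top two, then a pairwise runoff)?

Round 1 first-place votes: Blue 0, Green 3, Orange 9, Red 8, Teal 0. Orange and Red advance.
Runoff: Orange is ranked above Red on 9 ballots, Red above Orange on 11.

Red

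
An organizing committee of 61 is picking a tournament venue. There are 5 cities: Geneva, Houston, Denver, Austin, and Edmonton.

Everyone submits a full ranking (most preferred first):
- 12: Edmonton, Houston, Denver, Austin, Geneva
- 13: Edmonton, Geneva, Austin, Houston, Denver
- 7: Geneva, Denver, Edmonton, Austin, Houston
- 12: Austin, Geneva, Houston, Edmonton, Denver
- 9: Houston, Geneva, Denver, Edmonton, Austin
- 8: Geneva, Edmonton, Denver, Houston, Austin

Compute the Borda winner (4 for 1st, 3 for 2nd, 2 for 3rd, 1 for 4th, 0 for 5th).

Geneva

Geneva: 12×0 + 13×3 + 7×4 + 12×3 + 9×3 + 8×4 = 162
Houston: 12×3 + 13×1 + 7×0 + 12×2 + 9×4 + 8×1 = 117
Denver: 12×2 + 13×0 + 7×3 + 12×0 + 9×2 + 8×2 = 79
Austin: 12×1 + 13×2 + 7×1 + 12×4 + 9×0 + 8×0 = 93
Edmonton: 12×4 + 13×4 + 7×2 + 12×1 + 9×1 + 8×3 = 159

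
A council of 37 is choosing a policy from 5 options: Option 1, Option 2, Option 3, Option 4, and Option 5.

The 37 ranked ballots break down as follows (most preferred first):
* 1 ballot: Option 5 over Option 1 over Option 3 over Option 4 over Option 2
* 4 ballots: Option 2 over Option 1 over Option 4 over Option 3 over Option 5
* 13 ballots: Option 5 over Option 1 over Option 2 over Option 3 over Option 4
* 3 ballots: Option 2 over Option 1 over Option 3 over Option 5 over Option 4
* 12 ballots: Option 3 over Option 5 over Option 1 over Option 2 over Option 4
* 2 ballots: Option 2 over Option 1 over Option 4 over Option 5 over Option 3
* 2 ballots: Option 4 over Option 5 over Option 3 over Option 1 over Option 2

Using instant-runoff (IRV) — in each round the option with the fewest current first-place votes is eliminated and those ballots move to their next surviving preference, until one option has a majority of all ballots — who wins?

Round 1: Option 1 0, Option 2 9, Option 3 12, Option 4 2, Option 5 14. Option 1 eliminated.
Round 2: Option 2 9, Option 3 12, Option 4 2, Option 5 14. Option 4 eliminated.
Round 3: Option 2 9, Option 3 12, Option 5 16. Option 2 eliminated.
Round 4: Option 3 19, Option 5 18. Option 3 has a majority (≥19).

Option 3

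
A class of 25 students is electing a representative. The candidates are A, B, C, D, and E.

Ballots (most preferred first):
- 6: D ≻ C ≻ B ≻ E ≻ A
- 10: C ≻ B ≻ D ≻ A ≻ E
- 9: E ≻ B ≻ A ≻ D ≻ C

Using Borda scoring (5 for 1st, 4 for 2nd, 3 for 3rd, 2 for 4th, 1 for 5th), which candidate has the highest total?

A: 6×1 + 10×2 + 9×3 = 53
B: 6×3 + 10×4 + 9×4 = 94
C: 6×4 + 10×5 + 9×1 = 83
D: 6×5 + 10×3 + 9×2 = 78
E: 6×2 + 10×1 + 9×5 = 67

B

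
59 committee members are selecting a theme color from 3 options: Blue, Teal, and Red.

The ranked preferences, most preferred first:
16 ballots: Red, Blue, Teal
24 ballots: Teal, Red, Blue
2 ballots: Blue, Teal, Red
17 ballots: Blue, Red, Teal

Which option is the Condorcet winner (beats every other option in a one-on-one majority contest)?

Red

Red vs Blue: 40–19
Red vs Teal: 33–26
Red beats every other option.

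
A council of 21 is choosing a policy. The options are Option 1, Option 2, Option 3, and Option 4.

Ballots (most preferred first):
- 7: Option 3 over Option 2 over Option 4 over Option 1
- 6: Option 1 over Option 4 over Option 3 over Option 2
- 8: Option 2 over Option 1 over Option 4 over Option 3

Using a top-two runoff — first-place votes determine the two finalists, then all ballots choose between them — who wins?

Round 1 first-place votes: Option 1 6, Option 2 8, Option 3 7, Option 4 0. Option 2 and Option 3 advance.
Runoff: Option 2 is ranked above Option 3 on 8 ballots, Option 3 above Option 2 on 13.

Option 3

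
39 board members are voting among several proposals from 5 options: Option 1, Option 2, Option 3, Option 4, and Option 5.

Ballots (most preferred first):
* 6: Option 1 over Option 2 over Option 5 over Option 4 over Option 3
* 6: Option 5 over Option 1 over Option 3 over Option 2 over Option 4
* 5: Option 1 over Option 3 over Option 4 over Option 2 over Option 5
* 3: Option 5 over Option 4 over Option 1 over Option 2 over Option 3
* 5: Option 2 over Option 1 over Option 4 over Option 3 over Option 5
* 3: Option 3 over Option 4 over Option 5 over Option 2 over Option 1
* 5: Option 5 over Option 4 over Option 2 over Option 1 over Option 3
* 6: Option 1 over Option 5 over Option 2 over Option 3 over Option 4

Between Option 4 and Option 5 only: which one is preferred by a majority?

Option 4 is ranked above Option 5 on 13 ballots; Option 5 above Option 4 on 26.

Option 5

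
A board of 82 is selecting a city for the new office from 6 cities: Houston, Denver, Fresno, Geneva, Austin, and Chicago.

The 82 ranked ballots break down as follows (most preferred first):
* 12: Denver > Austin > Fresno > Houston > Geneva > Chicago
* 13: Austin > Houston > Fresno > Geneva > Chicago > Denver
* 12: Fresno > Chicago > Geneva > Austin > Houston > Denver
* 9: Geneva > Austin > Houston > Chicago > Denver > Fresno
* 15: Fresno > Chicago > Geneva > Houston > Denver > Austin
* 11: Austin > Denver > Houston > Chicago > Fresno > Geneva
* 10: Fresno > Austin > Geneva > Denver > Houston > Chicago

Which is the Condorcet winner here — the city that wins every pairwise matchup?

Austin vs Houston: 67–15
Austin vs Denver: 55–27
Austin vs Fresno: 45–37
Austin vs Geneva: 46–36
Austin vs Chicago: 55–27
Austin beats every other city.

Austin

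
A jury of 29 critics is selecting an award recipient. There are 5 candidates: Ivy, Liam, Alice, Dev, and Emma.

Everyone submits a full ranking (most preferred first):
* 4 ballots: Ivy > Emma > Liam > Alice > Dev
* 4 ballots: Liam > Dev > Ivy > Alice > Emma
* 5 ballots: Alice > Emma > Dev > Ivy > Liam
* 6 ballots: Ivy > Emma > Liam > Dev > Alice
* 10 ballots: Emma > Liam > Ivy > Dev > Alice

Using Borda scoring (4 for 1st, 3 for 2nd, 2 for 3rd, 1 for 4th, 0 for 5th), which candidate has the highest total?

Emma

Ivy: 4×4 + 4×2 + 5×1 + 6×4 + 10×2 = 73
Liam: 4×2 + 4×4 + 5×0 + 6×2 + 10×3 = 66
Alice: 4×1 + 4×1 + 5×4 + 6×0 + 10×0 = 28
Dev: 4×0 + 4×3 + 5×2 + 6×1 + 10×1 = 38
Emma: 4×3 + 4×0 + 5×3 + 6×3 + 10×4 = 85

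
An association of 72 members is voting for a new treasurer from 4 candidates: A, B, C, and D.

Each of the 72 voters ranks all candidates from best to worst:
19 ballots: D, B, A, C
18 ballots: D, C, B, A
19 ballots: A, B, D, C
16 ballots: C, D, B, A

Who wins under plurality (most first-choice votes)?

D

First-place votes: A 19, B 0, C 16, D 37.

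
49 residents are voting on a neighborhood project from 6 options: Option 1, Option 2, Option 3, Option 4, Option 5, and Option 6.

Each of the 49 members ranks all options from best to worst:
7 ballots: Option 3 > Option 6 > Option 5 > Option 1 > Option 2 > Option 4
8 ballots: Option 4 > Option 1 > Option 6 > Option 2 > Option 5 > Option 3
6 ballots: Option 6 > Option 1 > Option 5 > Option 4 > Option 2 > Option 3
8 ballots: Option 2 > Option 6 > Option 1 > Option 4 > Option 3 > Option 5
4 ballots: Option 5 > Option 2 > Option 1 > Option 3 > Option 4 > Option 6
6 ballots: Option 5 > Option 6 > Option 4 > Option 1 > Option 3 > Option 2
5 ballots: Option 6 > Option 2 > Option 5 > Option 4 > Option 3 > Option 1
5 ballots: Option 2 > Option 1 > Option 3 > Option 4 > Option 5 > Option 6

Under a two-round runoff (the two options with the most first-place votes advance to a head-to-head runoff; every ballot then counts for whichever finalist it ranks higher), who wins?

Round 1 first-place votes: Option 1 0, Option 2 13, Option 3 7, Option 4 8, Option 5 10, Option 6 11. Option 2 and Option 6 advance.
Runoff: Option 2 is ranked above Option 6 on 17 ballots, Option 6 above Option 2 on 32.

Option 6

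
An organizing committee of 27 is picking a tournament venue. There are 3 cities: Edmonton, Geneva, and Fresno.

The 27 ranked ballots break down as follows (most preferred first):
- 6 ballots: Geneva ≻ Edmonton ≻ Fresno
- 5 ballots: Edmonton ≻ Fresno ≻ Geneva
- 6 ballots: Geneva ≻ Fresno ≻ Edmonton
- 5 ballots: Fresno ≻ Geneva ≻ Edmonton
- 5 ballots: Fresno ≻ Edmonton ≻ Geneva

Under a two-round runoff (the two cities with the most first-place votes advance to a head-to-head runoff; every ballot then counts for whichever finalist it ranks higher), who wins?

Fresno

Round 1 first-place votes: Edmonton 5, Geneva 12, Fresno 10. Geneva and Fresno advance.
Runoff: Geneva is ranked above Fresno on 12 ballots, Fresno above Geneva on 15.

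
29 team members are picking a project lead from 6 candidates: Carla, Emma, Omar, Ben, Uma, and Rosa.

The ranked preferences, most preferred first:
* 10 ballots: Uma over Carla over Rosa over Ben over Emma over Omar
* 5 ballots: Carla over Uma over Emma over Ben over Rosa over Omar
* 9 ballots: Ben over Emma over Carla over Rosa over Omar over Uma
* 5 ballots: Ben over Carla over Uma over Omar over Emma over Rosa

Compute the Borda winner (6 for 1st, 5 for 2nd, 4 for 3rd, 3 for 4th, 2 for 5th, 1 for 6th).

Carla: 10×5 + 5×6 + 9×4 + 5×5 = 141
Emma: 10×2 + 5×4 + 9×5 + 5×2 = 95
Omar: 10×1 + 5×1 + 9×2 + 5×3 = 48
Ben: 10×3 + 5×3 + 9×6 + 5×6 = 129
Uma: 10×6 + 5×5 + 9×1 + 5×4 = 114
Rosa: 10×4 + 5×2 + 9×3 + 5×1 = 82

Carla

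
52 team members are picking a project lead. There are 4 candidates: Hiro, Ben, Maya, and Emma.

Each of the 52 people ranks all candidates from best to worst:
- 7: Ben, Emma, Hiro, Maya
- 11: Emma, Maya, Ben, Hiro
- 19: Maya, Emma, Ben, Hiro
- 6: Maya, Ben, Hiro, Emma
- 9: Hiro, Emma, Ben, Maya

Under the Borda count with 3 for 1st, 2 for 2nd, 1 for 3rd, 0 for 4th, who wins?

Hiro: 7×1 + 11×0 + 19×0 + 6×1 + 9×3 = 40
Ben: 7×3 + 11×1 + 19×1 + 6×2 + 9×1 = 72
Maya: 7×0 + 11×2 + 19×3 + 6×3 + 9×0 = 97
Emma: 7×2 + 11×3 + 19×2 + 6×0 + 9×2 = 103

Emma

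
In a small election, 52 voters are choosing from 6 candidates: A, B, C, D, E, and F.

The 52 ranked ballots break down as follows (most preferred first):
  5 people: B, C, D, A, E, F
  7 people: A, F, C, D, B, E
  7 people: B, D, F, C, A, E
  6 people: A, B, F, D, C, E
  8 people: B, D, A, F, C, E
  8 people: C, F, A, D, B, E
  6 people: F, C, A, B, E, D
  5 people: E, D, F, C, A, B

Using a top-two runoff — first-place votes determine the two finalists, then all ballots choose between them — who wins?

Round 1 first-place votes: A 13, B 20, C 8, D 0, E 5, F 6. B and A advance.
Runoff: B is ranked above A on 20 ballots, A above B on 32.

A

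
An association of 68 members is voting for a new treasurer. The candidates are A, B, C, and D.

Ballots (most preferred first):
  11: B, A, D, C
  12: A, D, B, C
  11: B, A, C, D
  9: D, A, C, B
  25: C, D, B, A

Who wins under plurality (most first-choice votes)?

First-place votes: A 12, B 22, C 25, D 9.

C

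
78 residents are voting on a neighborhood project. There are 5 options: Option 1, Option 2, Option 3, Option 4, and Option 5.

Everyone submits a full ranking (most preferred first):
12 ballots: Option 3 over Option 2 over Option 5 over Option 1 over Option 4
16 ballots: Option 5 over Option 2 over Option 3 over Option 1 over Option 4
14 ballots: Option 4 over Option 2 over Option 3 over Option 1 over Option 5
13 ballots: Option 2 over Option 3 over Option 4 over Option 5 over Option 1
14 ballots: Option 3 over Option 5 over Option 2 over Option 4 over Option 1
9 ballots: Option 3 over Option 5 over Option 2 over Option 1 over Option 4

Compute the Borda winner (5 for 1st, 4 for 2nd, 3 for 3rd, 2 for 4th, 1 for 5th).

Option 3

Option 1: 12×2 + 16×2 + 14×2 + 13×1 + 14×1 + 9×2 = 129
Option 2: 12×4 + 16×4 + 14×4 + 13×5 + 14×3 + 9×3 = 302
Option 3: 12×5 + 16×3 + 14×3 + 13×4 + 14×5 + 9×5 = 317
Option 4: 12×1 + 16×1 + 14×5 + 13×3 + 14×2 + 9×1 = 174
Option 5: 12×3 + 16×5 + 14×1 + 13×2 + 14×4 + 9×4 = 248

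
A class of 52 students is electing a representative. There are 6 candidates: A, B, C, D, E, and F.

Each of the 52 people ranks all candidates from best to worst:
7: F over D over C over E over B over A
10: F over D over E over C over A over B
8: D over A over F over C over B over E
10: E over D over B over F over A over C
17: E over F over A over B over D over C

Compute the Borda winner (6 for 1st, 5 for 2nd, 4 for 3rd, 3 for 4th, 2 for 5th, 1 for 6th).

A: 7×1 + 10×2 + 8×5 + 10×2 + 17×4 = 155
B: 7×2 + 10×1 + 8×2 + 10×4 + 17×3 = 131
C: 7×4 + 10×3 + 8×3 + 10×1 + 17×1 = 109
D: 7×5 + 10×5 + 8×6 + 10×5 + 17×2 = 217
E: 7×3 + 10×4 + 8×1 + 10×6 + 17×6 = 231
F: 7×6 + 10×6 + 8×4 + 10×3 + 17×5 = 249

F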